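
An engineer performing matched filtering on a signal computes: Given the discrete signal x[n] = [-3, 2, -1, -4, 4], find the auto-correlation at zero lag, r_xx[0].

The auto-correlation at zero lag r_xx[0] equals the signal energy.
r_xx[0] = sum of x[n]^2 = (-3)^2 + 2^2 + (-1)^2 + (-4)^2 + 4^2
= 9 + 4 + 1 + 16 + 16 = 46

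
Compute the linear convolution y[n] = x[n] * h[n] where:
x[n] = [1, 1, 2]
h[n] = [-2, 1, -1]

y[n] = sum_k x[k]*h[n-k]. Output length = len(x) + len(h) - 1 = 3 + 3 - 1 = 5.
y[0] = 1*-2 = -2
y[1] = 1*-2 + 1*1 = -1
y[2] = 2*-2 + 1*1 + 1*-1 = -4
y[3] = 2*1 + 1*-1 = 1
y[4] = 2*-1 = -2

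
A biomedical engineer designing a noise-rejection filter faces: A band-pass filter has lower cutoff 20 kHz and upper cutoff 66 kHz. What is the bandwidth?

Bandwidth = f_high - f_low
= 66 kHz - 20 kHz = 46 kHz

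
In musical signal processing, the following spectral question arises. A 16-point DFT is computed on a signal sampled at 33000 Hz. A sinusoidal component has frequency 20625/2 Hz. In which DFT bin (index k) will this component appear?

DFT frequency resolution = f_s/N = 33000/16 = 4125/2 Hz
Bin index k = f_signal / resolution = 20625/2 / 4125/2 = 5
The signal frequency 20625/2 Hz falls in DFT bin k = 5.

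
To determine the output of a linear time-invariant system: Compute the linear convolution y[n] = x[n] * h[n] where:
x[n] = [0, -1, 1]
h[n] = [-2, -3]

y[n] = sum_k x[k]*h[n-k]. Output length = len(x) + len(h) - 1 = 3 + 2 - 1 = 4.
y[0] = 0*-2 = 0
y[1] = -1*-2 + 0*-3 = 2
y[2] = 1*-2 + -1*-3 = 1
y[3] = 1*-3 = -3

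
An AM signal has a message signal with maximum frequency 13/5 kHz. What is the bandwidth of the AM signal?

In AM (double-sideband), the bandwidth is twice the message frequency.
BW = 2 * f_m = 2 * 13/5 kHz = 26/5 kHz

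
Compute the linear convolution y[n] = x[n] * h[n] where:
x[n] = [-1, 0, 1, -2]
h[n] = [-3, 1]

y[n] = sum_k x[k]*h[n-k]. Output length = len(x) + len(h) - 1 = 4 + 2 - 1 = 5.
y[0] = -1*-3 = 3
y[1] = 0*-3 + -1*1 = -1
y[2] = 1*-3 + 0*1 = -3
y[3] = -2*-3 + 1*1 = 7
y[4] = -2*1 = -2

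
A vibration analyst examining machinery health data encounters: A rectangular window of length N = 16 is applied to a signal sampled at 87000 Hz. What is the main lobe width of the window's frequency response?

For a rectangular window of length N,
the main lobe width in frequency is 2*f_s/N.
= 2*87000/16 = 10875 Hz
This determines the minimum frequency separation for resolving two sinusoids.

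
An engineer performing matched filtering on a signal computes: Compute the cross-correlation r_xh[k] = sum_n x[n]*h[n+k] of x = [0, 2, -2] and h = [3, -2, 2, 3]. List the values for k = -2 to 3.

Both sequences indexed from 0 and zero outside their support.
Lags with overlap: k = -2 to 3.
  r_xh[-2] = x[2]*h[0] = -6
  r_xh[-1] = x[1]*h[0] + x[2]*h[1] = 10
  r_xh[0] = x[0]*h[0] + x[1]*h[1] + x[2]*h[2] = -8
  r_xh[1] = x[0]*h[1] + x[1]*h[2] + x[2]*h[3] = -2
  r_xh[2] = x[0]*h[2] + x[1]*h[3] = 6
  r_xh[3] = x[0]*h[3] = 0
r_xh = [-6, 10, -8, -2, 6, 0] (for k = -2, ..., 3)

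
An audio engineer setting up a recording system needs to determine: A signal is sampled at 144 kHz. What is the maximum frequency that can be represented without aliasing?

The maximum frequency that can be represented without aliasing
is the Nyquist frequency: f_max = f_s / 2 = 144 kHz / 2 = 72 kHz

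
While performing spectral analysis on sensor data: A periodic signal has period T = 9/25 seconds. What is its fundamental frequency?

The fundamental frequency is the reciprocal of the period.
f = 1/T = 1/(9/25) = 25/9 Hz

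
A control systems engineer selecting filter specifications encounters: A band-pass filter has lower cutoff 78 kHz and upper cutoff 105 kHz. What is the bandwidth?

Bandwidth = f_high - f_low
= 105 kHz - 78 kHz = 27 kHz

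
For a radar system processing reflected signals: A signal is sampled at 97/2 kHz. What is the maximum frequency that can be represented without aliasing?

The maximum frequency that can be represented without aliasing
is the Nyquist frequency: f_max = f_s / 2 = 97/2 kHz / 2 = 97/4 kHz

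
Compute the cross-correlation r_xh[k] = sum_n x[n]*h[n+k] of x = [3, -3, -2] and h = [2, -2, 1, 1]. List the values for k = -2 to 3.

Both sequences indexed from 0 and zero outside their support.
Lags with overlap: k = -2 to 3.
  r_xh[-2] = x[2]*h[0] = -4
  r_xh[-1] = x[1]*h[0] + x[2]*h[1] = -2
  r_xh[0] = x[0]*h[0] + x[1]*h[1] + x[2]*h[2] = 10
  r_xh[1] = x[0]*h[1] + x[1]*h[2] + x[2]*h[3] = -11
  r_xh[2] = x[0]*h[2] + x[1]*h[3] = 0
  r_xh[3] = x[0]*h[3] = 3
r_xh = [-4, -2, 10, -11, 0, 3] (for k = -2, ..., 3)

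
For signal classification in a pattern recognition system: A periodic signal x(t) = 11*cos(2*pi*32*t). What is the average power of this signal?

Average power of A*cos(wt) is A^2/2.
P = 11^2 / 2 = 121/2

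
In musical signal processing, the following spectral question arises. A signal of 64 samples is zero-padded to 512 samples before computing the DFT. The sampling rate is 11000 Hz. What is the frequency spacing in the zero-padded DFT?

Original DFT: N = 64, resolution = f_s/N = 11000/64 = 1375/8 Hz
Zero-padded DFT: N = 512, resolution = f_s/N = 11000/512 = 1375/64 Hz
Zero-padding interpolates the spectrum (finer frequency grid)
but does NOT improve the true spectral resolution (ability to resolve close frequencies).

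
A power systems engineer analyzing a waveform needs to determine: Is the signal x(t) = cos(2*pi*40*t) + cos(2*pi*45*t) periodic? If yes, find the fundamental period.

f1 = 40 Hz, f2 = 45 Hz
Period T1 = 1/40, T2 = 1/45
Ratio T1/T2 = 45/40, which is rational.
The signal is periodic with fundamental period T = 1/GCD(40,45) = 1/5 s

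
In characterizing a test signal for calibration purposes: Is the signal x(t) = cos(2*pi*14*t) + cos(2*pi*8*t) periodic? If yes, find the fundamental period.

f1 = 14 Hz, f2 = 8 Hz
Period T1 = 1/14, T2 = 1/8
Ratio T1/T2 = 8/14, which is rational.
The signal is periodic with fundamental period T = 1/GCD(14,8) = 1/2 s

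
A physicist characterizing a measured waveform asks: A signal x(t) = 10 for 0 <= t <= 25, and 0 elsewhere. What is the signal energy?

Energy = integral of |x(t)|^2 dt over the signal duration
= 10^2 * 25 = 100 * 25 = 2500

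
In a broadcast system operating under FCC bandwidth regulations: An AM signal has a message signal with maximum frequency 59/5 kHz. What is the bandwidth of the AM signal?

In AM (double-sideband), the bandwidth is twice the message frequency.
BW = 2 * f_m = 2 * 59/5 kHz = 118/5 kHz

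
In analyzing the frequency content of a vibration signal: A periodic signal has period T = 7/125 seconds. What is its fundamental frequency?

The fundamental frequency is the reciprocal of the period.
f = 1/T = 1/(7/125) = 125/7 Hz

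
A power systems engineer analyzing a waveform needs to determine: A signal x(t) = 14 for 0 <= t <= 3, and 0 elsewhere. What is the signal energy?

Energy = integral of |x(t)|^2 dt over the signal duration
= 14^2 * 3 = 196 * 3 = 588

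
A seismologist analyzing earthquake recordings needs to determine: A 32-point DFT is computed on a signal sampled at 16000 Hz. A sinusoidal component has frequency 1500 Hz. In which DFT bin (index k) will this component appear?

DFT frequency resolution = f_s/N = 16000/32 = 500 Hz
Bin index k = f_signal / resolution = 1500 / 500 = 3
The signal frequency 1500 Hz falls in DFT bin k = 3.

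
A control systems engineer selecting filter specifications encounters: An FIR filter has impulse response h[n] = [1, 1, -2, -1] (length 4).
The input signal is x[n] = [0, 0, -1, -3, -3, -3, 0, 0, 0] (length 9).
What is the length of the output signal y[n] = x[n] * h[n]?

For linear convolution, the output length is:
len(y) = len(x) + len(h) - 1 = 9 + 4 - 1 = 12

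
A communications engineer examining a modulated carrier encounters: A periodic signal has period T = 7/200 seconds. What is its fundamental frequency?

The fundamental frequency is the reciprocal of the period.
f = 1/T = 1/(7/200) = 200/7 Hz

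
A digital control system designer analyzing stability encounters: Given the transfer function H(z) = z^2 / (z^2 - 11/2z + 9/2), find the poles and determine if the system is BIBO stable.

Poles are roots of the denominator: z^2 - 11/2z + 9/2 = 0.
Quadratic formula: z = [-(-11/2) +/- sqrt((-11/2)^2 - 4*(9/2))] / 2
Discriminant = 121/4 - 18 = 49/4; sqrt = 7/2.
z = (11/2 +/- 7/2) / 2 => z = 9/2 or z = 1.
|p1| = 9/2, |p2| = 1.
For BIBO stability, all poles must lie inside the unit circle (|p| < 1).
System is UNSTABLE since at least one |p| >= 1.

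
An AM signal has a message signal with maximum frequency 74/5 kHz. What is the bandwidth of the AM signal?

In AM (double-sideband), the bandwidth is twice the message frequency.
BW = 2 * f_m = 2 * 74/5 kHz = 148/5 kHz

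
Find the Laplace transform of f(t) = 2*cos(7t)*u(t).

Standard pair: cos(wt)*u(t) <-> s/(s^2+w^2)
With w = 7: L{2*cos(7t)*u(t)} = 2s/(s^2+49)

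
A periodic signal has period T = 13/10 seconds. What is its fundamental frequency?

The fundamental frequency is the reciprocal of the period.
f = 1/T = 1/(13/10) = 10/13 Hz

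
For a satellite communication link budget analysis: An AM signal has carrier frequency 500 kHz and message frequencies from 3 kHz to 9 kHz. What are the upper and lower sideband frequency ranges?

Upper sideband (USB) = fc + [fm_low, fm_high] = 500 + [3, 9] = [503, 509] kHz
Lower sideband (LSB) = fc - [fm_high, fm_low] = 500 - [9, 3] = [491, 497] kHz
Total occupied spectrum: 491 kHz to 509 kHz (plus carrier at 500 kHz)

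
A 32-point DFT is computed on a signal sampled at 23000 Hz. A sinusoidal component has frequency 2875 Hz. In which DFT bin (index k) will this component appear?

DFT frequency resolution = f_s/N = 23000/32 = 2875/4 Hz
Bin index k = f_signal / resolution = 2875 / 2875/4 = 4
The signal frequency 2875 Hz falls in DFT bin k = 4.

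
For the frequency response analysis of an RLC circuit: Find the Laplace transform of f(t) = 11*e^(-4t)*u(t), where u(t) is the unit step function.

Standard Laplace transform pair:
e^(-at)*u(t) <-> 1/(s+a)
With a = 4: L{11*e^(-4t)*u(t)} = 11/(s+4), ROC: Re(s) > -4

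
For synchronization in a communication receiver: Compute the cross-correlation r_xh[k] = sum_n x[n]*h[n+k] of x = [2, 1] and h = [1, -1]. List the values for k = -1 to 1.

Both sequences indexed from 0 and zero outside their support.
Lags with overlap: k = -1 to 1.
  r_xh[-1] = x[1]*h[0] = 1
  r_xh[0] = x[0]*h[0] + x[1]*h[1] = 1
  r_xh[1] = x[0]*h[1] = -2
r_xh = [1, 1, -2] (for k = -1, ..., 1)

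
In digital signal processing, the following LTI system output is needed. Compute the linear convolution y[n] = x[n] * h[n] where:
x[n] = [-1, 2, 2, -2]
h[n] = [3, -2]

y[n] = sum_k x[k]*h[n-k]. Output length = len(x) + len(h) - 1 = 4 + 2 - 1 = 5.
y[0] = -1*3 = -3
y[1] = 2*3 + -1*-2 = 8
y[2] = 2*3 + 2*-2 = 2
y[3] = -2*3 + 2*-2 = -10
y[4] = -2*-2 = 4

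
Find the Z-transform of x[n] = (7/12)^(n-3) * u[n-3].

Time-shifting property: if X(z) = Z{x[n]}, then Z{x[n-d]} = z^(-d) * X(z)
X(z) = z/(z - 7/12) for x[n] = (7/12)^n * u[n]
Z{x[n-3]} = z^(-3) * z/(z - 7/12) = z^(-2)/(z - 7/12)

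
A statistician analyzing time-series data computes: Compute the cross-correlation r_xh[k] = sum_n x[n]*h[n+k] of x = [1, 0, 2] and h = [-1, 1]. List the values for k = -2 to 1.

Both sequences indexed from 0 and zero outside their support.
Lags with overlap: k = -2 to 1.
  r_xh[-2] = x[2]*h[0] = -2
  r_xh[-1] = x[1]*h[0] + x[2]*h[1] = 2
  r_xh[0] = x[0]*h[0] + x[1]*h[1] = -1
  r_xh[1] = x[0]*h[1] = 1
r_xh = [-2, 2, -1, 1] (for k = -2, ..., 1)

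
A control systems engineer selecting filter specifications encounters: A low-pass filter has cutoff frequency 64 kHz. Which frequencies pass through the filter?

A low-pass filter passes all frequencies below the cutoff frequency 64 kHz and attenuates higher frequencies.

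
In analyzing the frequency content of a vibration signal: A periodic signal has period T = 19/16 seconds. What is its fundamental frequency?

The fundamental frequency is the reciprocal of the period.
f = 1/T = 1/(19/16) = 16/19 Hz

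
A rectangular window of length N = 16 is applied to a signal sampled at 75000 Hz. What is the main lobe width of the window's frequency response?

For a rectangular window of length N,
the main lobe width in frequency is 2*f_s/N.
= 2*75000/16 = 9375 Hz
This determines the minimum frequency separation for resolving two sinusoids.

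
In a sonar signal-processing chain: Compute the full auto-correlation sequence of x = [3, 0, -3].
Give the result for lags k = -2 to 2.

r_xx[k] = sum_m x[m]*x[m+k], indexed from 0, for k = -2 to 2:
  r_xx[-2] = x[2]*x[0] = -9
  r_xx[-1] = x[1]*x[0] + x[2]*x[1] = 0
  r_xx[0] = x[0]*x[0] + x[1]*x[1] + x[2]*x[2] = 18
  r_xx[1] = x[0]*x[1] + x[1]*x[2] = 0
  r_xx[2] = x[0]*x[2] = -9
r_xx = [-9, 0, 18, 0, -9]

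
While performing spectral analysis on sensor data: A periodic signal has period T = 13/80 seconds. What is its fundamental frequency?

The fundamental frequency is the reciprocal of the period.
f = 1/T = 1/(13/80) = 80/13 Hz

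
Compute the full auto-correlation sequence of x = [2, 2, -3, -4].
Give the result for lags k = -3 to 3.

r_xx[k] = sum_m x[m]*x[m+k], indexed from 0, for k = -3 to 3:
  r_xx[-3] = x[3]*x[0] = -8
  r_xx[-2] = x[2]*x[0] + x[3]*x[1] = -14
  r_xx[-1] = x[1]*x[0] + x[2]*x[1] + x[3]*x[2] = 10
  r_xx[0] = x[0]*x[0] + x[1]*x[1] + x[2]*x[2] + x[3]*x[3] = 33
  r_xx[1] = x[0]*x[1] + x[1]*x[2] + x[2]*x[3] = 10
  r_xx[2] = x[0]*x[2] + x[1]*x[3] = -14
  r_xx[3] = x[0]*x[3] = -8
r_xx = [-8, -14, 10, 33, 10, -14, -8]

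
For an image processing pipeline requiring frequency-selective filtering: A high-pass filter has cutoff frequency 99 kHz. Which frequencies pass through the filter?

A high-pass filter passes all frequencies above the cutoff frequency 99 kHz and attenuates lower frequencies.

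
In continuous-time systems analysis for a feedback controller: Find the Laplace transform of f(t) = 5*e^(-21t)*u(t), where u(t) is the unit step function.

Standard Laplace transform pair:
e^(-at)*u(t) <-> 1/(s+a)
With a = 21: L{5*e^(-21t)*u(t)} = 5/(s+21), ROC: Re(s) > -21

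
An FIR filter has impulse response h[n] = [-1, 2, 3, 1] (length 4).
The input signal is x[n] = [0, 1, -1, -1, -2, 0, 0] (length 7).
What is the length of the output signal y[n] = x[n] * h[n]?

For linear convolution, the output length is:
len(y) = len(x) + len(h) - 1 = 7 + 4 - 1 = 10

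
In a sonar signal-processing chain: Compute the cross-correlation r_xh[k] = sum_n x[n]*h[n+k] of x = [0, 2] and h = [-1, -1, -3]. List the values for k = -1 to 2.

Both sequences indexed from 0 and zero outside their support.
Lags with overlap: k = -1 to 2.
  r_xh[-1] = x[1]*h[0] = -2
  r_xh[0] = x[0]*h[0] + x[1]*h[1] = -2
  r_xh[1] = x[0]*h[1] + x[1]*h[2] = -6
  r_xh[2] = x[0]*h[2] = 0
r_xh = [-2, -2, -6, 0] (for k = -1, ..., 2)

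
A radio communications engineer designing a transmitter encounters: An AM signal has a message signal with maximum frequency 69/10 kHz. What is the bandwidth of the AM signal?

In AM (double-sideband), the bandwidth is twice the message frequency.
BW = 2 * f_m = 2 * 69/10 kHz = 69/5 kHz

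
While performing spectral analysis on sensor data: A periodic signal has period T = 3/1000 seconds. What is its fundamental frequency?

The fundamental frequency is the reciprocal of the period.
f = 1/T = 1/(3/1000) = 1000/3 Hz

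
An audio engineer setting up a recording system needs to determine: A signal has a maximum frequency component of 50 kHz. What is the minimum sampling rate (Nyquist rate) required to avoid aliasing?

By the Nyquist-Shannon sampling theorem,
the minimum sampling rate (Nyquist rate) must be at least 2 * f_max.
Nyquist rate = 2 * 50 kHz = 100 kHz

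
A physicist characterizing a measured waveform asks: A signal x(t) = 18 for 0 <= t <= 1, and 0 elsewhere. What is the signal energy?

Energy = integral of |x(t)|^2 dt over the signal duration
= 18^2 * 1 = 324 * 1 = 324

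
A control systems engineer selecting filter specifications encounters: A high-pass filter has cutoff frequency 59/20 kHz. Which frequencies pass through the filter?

A high-pass filter passes all frequencies above the cutoff frequency 59/20 kHz and attenuates lower frequencies.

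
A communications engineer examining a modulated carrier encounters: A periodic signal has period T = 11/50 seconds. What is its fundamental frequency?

The fundamental frequency is the reciprocal of the period.
f = 1/T = 1/(11/50) = 50/11 Hz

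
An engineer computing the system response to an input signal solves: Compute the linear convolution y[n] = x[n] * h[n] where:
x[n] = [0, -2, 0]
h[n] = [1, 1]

y[n] = sum_k x[k]*h[n-k]. Output length = len(x) + len(h) - 1 = 3 + 2 - 1 = 4.
y[0] = 0*1 = 0
y[1] = -2*1 + 0*1 = -2
y[2] = 0*1 + -2*1 = -2
y[3] = 0*1 = 0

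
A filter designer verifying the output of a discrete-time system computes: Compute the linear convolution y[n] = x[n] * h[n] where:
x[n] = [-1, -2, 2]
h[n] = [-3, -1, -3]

y[n] = sum_k x[k]*h[n-k]. Output length = len(x) + len(h) - 1 = 3 + 3 - 1 = 5.
y[0] = -1*-3 = 3
y[1] = -2*-3 + -1*-1 = 7
y[2] = 2*-3 + -2*-1 + -1*-3 = -1
y[3] = 2*-1 + -2*-3 = 4
y[4] = 2*-3 = -6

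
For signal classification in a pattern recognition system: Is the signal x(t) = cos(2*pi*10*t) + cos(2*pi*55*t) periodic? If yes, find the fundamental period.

f1 = 10 Hz, f2 = 55 Hz
Period T1 = 1/10, T2 = 1/55
Ratio T1/T2 = 55/10, which is rational.
The signal is periodic with fundamental period T = 1/GCD(10,55) = 1/5 s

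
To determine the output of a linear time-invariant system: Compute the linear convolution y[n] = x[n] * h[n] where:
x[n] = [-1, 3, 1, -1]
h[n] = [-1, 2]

y[n] = sum_k x[k]*h[n-k]. Output length = len(x) + len(h) - 1 = 4 + 2 - 1 = 5.
y[0] = -1*-1 = 1
y[1] = 3*-1 + -1*2 = -5
y[2] = 1*-1 + 3*2 = 5
y[3] = -1*-1 + 1*2 = 3
y[4] = -1*2 = -2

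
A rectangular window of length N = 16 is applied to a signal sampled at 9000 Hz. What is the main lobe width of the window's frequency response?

For a rectangular window of length N,
the main lobe width in frequency is 2*f_s/N.
= 2*9000/16 = 1125 Hz
This determines the minimum frequency separation for resolving two sinusoids.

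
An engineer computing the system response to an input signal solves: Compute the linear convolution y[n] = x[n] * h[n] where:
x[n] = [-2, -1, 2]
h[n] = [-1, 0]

y[n] = sum_k x[k]*h[n-k]. Output length = len(x) + len(h) - 1 = 3 + 2 - 1 = 4.
y[0] = -2*-1 = 2
y[1] = -1*-1 + -2*0 = 1
y[2] = 2*-1 + -1*0 = -2
y[3] = 2*0 = 0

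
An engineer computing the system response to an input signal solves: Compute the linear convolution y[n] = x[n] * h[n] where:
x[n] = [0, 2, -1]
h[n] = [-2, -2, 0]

y[n] = sum_k x[k]*h[n-k]. Output length = len(x) + len(h) - 1 = 3 + 3 - 1 = 5.
y[0] = 0*-2 = 0
y[1] = 2*-2 + 0*-2 = -4
y[2] = -1*-2 + 2*-2 + 0*0 = -2
y[3] = -1*-2 + 2*0 = 2
y[4] = -1*0 = 0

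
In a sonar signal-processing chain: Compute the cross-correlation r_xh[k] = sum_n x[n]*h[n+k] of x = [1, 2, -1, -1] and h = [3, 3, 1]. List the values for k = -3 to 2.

Both sequences indexed from 0 and zero outside their support.
Lags with overlap: k = -3 to 2.
  r_xh[-3] = x[3]*h[0] = -3
  r_xh[-2] = x[2]*h[0] + x[3]*h[1] = -6
  r_xh[-1] = x[1]*h[0] + x[2]*h[1] + x[3]*h[2] = 2
  r_xh[0] = x[0]*h[0] + x[1]*h[1] + x[2]*h[2] = 8
  r_xh[1] = x[0]*h[1] + x[1]*h[2] = 5
  r_xh[2] = x[0]*h[2] = 1
r_xh = [-3, -6, 2, 8, 5, 1] (for k = -3, ..., 2)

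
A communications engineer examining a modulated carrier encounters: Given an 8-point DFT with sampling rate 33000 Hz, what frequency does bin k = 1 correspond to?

The frequency of DFT bin k is: f_k = k * f_s / N
f_1 = 1 * 33000 / 8 = 4125 Hz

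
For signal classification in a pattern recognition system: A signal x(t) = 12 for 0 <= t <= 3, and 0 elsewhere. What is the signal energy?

Energy = integral of |x(t)|^2 dt over the signal duration
= 12^2 * 3 = 144 * 3 = 432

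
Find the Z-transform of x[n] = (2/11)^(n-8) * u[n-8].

Time-shifting property: if X(z) = Z{x[n]}, then Z{x[n-d]} = z^(-d) * X(z)
X(z) = z/(z - 2/11) for x[n] = (2/11)^n * u[n]
Z{x[n-8]} = z^(-8) * z/(z - 2/11) = z^(-7)/(z - 2/11)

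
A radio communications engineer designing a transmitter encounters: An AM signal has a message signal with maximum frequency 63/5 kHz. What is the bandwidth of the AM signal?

In AM (double-sideband), the bandwidth is twice the message frequency.
BW = 2 * f_m = 2 * 63/5 kHz = 126/5 kHz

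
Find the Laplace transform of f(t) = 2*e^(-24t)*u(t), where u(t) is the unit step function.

Standard Laplace transform pair:
e^(-at)*u(t) <-> 1/(s+a)
With a = 24: L{2*e^(-24t)*u(t)} = 2/(s+24), ROC: Re(s) > -24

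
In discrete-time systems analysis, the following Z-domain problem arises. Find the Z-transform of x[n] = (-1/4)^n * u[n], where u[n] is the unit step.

The Z-transform of a^n * u[n] is z/(z-a) for |z| > |a|.
Here a = -1/4, so X(z) = z/(z - (-1/4)) = 4z/(4z + 1)
ROC: |z| > 1/4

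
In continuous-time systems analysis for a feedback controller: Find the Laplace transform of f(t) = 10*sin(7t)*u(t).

Standard pair: sin(wt)*u(t) <-> w/(s^2+w^2)
With w = 7: L{10*sin(7t)*u(t)} = 70/(s^2+49)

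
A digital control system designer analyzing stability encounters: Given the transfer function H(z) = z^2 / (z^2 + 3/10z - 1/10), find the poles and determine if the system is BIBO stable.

Poles are roots of the denominator: z^2 + 3/10z - 1/10 = 0.
Quadratic formula: z = [-(3/10) +/- sqrt((3/10)^2 - 4*(-1/10))] / 2
Discriminant = 9/100 + 2/5 = 49/100; sqrt = 7/10.
z = (-3/10 +/- 7/10) / 2 => z = 1/5 or z = -1/2.
|p1| = 1/5, |p2| = 1/2.
For BIBO stability, all poles must lie inside the unit circle (|p| < 1).
System is STABLE since both |p| < 1.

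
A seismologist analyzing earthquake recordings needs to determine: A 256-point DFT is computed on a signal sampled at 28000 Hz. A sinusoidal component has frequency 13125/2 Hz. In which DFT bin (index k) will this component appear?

DFT frequency resolution = f_s/N = 28000/256 = 875/8 Hz
Bin index k = f_signal / resolution = 13125/2 / 875/8 = 60
The signal frequency 13125/2 Hz falls in DFT bin k = 60.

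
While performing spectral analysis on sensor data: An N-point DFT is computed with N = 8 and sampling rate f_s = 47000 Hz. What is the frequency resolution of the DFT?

DFT frequency resolution = f_s / N
= 47000 / 8 = 5875 Hz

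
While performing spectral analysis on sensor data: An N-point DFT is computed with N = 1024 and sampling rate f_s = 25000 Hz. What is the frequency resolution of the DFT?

DFT frequency resolution = f_s / N
= 25000 / 1024 = 3125/128 Hz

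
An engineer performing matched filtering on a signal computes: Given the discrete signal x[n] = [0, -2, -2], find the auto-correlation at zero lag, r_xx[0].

The auto-correlation at zero lag r_xx[0] equals the signal energy.
r_xx[0] = sum of x[n]^2 = 0^2 + (-2)^2 + (-2)^2
= 0 + 4 + 4 = 8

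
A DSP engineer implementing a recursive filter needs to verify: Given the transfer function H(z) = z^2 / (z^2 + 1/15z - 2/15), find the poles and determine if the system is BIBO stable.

Poles are roots of the denominator: z^2 + 1/15z - 2/15 = 0.
Quadratic formula: z = [-(1/15) +/- sqrt((1/15)^2 - 4*(-2/15))] / 2
Discriminant = 1/225 + 8/15 = 121/225; sqrt = 11/15.
z = (-1/15 +/- 11/15) / 2 => z = 1/3 or z = -2/5.
|p1| = 2/5, |p2| = 1/3.
For BIBO stability, all poles must lie inside the unit circle (|p| < 1).
System is STABLE since both |p| < 1.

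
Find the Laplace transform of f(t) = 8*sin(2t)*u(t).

Standard pair: sin(wt)*u(t) <-> w/(s^2+w^2)
With w = 2: L{8*sin(2t)*u(t)} = 16/(s^2+4)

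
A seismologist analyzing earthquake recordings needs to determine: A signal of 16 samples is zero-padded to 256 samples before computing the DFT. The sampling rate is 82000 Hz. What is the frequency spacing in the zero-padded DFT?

Original DFT: N = 16, resolution = f_s/N = 82000/16 = 5125 Hz
Zero-padded DFT: N = 256, resolution = f_s/N = 82000/256 = 5125/16 Hz
Zero-padding interpolates the spectrum (finer frequency grid)
but does NOT improve the true spectral resolution (ability to resolve close frequencies).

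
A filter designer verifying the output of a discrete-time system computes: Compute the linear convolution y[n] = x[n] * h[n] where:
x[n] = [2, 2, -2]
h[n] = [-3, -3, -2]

y[n] = sum_k x[k]*h[n-k]. Output length = len(x) + len(h) - 1 = 3 + 3 - 1 = 5.
y[0] = 2*-3 = -6
y[1] = 2*-3 + 2*-3 = -12
y[2] = -2*-3 + 2*-3 + 2*-2 = -4
y[3] = -2*-3 + 2*-2 = 2
y[4] = -2*-2 = 4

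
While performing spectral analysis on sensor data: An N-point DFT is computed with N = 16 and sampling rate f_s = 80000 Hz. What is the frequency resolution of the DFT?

DFT frequency resolution = f_s / N
= 80000 / 16 = 5000 Hz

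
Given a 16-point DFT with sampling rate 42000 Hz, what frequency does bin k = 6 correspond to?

The frequency of DFT bin k is: f_k = k * f_s / N
f_6 = 6 * 42000 / 16 = 15750 Hz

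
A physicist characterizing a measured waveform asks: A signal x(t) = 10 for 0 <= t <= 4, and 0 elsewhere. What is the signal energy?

Energy = integral of |x(t)|^2 dt over the signal duration
= 10^2 * 4 = 100 * 4 = 400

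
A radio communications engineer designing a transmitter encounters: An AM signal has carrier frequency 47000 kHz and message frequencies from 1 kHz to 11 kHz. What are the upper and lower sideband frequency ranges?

Upper sideband (USB) = fc + [fm_low, fm_high] = 47000 + [1, 11] = [47001, 47011] kHz
Lower sideband (LSB) = fc - [fm_high, fm_low] = 47000 - [11, 1] = [46989, 46999] kHz
Total occupied spectrum: 46989 kHz to 47011 kHz (plus carrier at 47000 kHz)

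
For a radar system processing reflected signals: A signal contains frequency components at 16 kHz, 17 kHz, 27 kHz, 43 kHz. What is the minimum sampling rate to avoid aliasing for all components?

The highest frequency component is f_max = 43 kHz.
Nyquist rate = 2 * f_max = 2 * 43 kHz = 86 kHz.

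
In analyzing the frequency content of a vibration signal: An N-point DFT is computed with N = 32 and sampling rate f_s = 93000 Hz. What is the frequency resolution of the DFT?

DFT frequency resolution = f_s / N
= 93000 / 32 = 11625/4 Hz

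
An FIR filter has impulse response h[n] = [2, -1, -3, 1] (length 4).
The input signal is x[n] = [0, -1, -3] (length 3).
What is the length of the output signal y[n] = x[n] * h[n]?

For linear convolution, the output length is:
len(y) = len(x) + len(h) - 1 = 3 + 4 - 1 = 6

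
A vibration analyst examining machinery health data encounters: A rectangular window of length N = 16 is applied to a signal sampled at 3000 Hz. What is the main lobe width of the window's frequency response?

For a rectangular window of length N,
the main lobe width in frequency is 2*f_s/N.
= 2*3000/16 = 375 Hz
This determines the minimum frequency separation for resolving two sinusoids.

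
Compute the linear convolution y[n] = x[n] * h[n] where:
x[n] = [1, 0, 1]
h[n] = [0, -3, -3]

y[n] = sum_k x[k]*h[n-k]. Output length = len(x) + len(h) - 1 = 3 + 3 - 1 = 5.
y[0] = 1*0 = 0
y[1] = 0*0 + 1*-3 = -3
y[2] = 1*0 + 0*-3 + 1*-3 = -3
y[3] = 1*-3 + 0*-3 = -3
y[4] = 1*-3 = -3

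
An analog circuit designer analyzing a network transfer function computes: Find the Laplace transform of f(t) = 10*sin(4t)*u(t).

Standard pair: sin(wt)*u(t) <-> w/(s^2+w^2)
With w = 4: L{10*sin(4t)*u(t)} = 40/(s^2+16)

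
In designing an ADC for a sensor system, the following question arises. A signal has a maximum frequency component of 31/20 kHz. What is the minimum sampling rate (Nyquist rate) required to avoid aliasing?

By the Nyquist-Shannon sampling theorem,
the minimum sampling rate (Nyquist rate) must be at least 2 * f_max.
Nyquist rate = 2 * 31/20 kHz = 31/10 kHz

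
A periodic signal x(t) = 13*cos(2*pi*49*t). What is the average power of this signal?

Average power of A*cos(wt) is A^2/2.
P = 13^2 / 2 = 169/2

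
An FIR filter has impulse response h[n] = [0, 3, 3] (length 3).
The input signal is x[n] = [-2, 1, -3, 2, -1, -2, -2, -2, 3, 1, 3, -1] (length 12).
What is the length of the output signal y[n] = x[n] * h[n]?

For linear convolution, the output length is:
len(y) = len(x) + len(h) - 1 = 12 + 3 - 1 = 14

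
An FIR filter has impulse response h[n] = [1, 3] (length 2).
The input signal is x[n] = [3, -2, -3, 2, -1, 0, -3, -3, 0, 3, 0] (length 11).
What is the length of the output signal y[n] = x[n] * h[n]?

For linear convolution, the output length is:
len(y) = len(x) + len(h) - 1 = 11 + 2 - 1 = 12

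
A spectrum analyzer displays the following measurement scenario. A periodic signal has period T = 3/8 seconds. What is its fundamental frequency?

The fundamental frequency is the reciprocal of the period.
f = 1/T = 1/(3/8) = 8/3 Hz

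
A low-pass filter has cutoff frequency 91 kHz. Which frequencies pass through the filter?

A low-pass filter passes all frequencies below the cutoff frequency 91 kHz and attenuates higher frequencies.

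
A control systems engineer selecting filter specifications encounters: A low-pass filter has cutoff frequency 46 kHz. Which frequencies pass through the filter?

A low-pass filter passes all frequencies below the cutoff frequency 46 kHz and attenuates higher frequencies.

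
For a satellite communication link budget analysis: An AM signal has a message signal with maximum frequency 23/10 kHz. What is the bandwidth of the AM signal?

In AM (double-sideband), the bandwidth is twice the message frequency.
BW = 2 * f_m = 2 * 23/10 kHz = 23/5 kHz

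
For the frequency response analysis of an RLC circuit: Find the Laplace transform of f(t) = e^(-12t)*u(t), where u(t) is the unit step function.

Standard Laplace transform pair:
e^(-at)*u(t) <-> 1/(s+a)
With a = 12: L{e^(-12t)*u(t)} = 1/(s+12), ROC: Re(s) > -12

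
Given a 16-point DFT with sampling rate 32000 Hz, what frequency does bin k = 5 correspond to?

The frequency of DFT bin k is: f_k = k * f_s / N
f_5 = 5 * 32000 / 16 = 10000 Hz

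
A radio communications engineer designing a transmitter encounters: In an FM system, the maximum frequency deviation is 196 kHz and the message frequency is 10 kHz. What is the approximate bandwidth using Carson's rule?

Carson's rule: BW = 2*(delta_f + f_m)
= 2*(196 + 10) kHz = 412 kHz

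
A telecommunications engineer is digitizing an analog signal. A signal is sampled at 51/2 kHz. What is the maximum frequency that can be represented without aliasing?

The maximum frequency that can be represented without aliasing
is the Nyquist frequency: f_max = f_s / 2 = 51/2 kHz / 2 = 51/4 kHz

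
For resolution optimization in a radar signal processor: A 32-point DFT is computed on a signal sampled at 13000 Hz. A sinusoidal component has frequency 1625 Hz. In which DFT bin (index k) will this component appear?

DFT frequency resolution = f_s/N = 13000/32 = 1625/4 Hz
Bin index k = f_signal / resolution = 1625 / 1625/4 = 4
The signal frequency 1625 Hz falls in DFT bin k = 4.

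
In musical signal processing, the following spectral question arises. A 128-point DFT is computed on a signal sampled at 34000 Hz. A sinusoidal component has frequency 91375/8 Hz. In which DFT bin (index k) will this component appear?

DFT frequency resolution = f_s/N = 34000/128 = 2125/8 Hz
Bin index k = f_signal / resolution = 91375/8 / 2125/8 = 43
The signal frequency 91375/8 Hz falls in DFT bin k = 43.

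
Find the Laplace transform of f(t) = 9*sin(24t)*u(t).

Standard pair: sin(wt)*u(t) <-> w/(s^2+w^2)
With w = 24: L{9*sin(24t)*u(t)} = 216/(s^2+576)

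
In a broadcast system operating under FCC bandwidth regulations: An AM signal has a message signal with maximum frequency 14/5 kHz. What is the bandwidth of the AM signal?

In AM (double-sideband), the bandwidth is twice the message frequency.
BW = 2 * f_m = 2 * 14/5 kHz = 28/5 kHz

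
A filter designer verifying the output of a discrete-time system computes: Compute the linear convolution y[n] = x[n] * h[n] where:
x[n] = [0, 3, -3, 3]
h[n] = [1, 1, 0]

y[n] = sum_k x[k]*h[n-k]. Output length = len(x) + len(h) - 1 = 4 + 3 - 1 = 6.
y[0] = 0*1 = 0
y[1] = 3*1 + 0*1 = 3
y[2] = -3*1 + 3*1 + 0*0 = 0
y[3] = 3*1 + -3*1 + 3*0 = 0
y[4] = 3*1 + -3*0 = 3
y[5] = 3*0 = 0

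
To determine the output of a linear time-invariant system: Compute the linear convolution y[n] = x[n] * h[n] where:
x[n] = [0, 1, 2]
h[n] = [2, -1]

y[n] = sum_k x[k]*h[n-k]. Output length = len(x) + len(h) - 1 = 3 + 2 - 1 = 4.
y[0] = 0*2 = 0
y[1] = 1*2 + 0*-1 = 2
y[2] = 2*2 + 1*-1 = 3
y[3] = 2*-1 = -2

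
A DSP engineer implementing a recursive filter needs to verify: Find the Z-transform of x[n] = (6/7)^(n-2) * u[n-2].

Time-shifting property: if X(z) = Z{x[n]}, then Z{x[n-d]} = z^(-d) * X(z)
X(z) = z/(z - 6/7) for x[n] = (6/7)^n * u[n]
Z{x[n-2]} = z^(-2) * z/(z - 6/7) = z^(-1)/(z - 6/7)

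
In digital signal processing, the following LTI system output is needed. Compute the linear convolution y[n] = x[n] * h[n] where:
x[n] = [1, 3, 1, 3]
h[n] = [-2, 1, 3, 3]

y[n] = sum_k x[k]*h[n-k]. Output length = len(x) + len(h) - 1 = 4 + 4 - 1 = 7.
y[0] = 1*-2 = -2
y[1] = 3*-2 + 1*1 = -5
y[2] = 1*-2 + 3*1 + 1*3 = 4
y[3] = 3*-2 + 1*1 + 3*3 + 1*3 = 7
y[4] = 3*1 + 1*3 + 3*3 = 15
y[5] = 3*3 + 1*3 = 12
y[6] = 3*3 = 9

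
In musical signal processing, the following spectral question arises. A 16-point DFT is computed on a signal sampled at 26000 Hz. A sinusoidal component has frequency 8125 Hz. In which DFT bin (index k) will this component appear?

DFT frequency resolution = f_s/N = 26000/16 = 1625 Hz
Bin index k = f_signal / resolution = 8125 / 1625 = 5
The signal frequency 8125 Hz falls in DFT bin k = 5.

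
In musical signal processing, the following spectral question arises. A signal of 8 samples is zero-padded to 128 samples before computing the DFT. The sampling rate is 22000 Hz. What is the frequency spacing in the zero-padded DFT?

Original DFT: N = 8, resolution = f_s/N = 22000/8 = 2750 Hz
Zero-padded DFT: N = 128, resolution = f_s/N = 22000/128 = 1375/8 Hz
Zero-padding interpolates the spectrum (finer frequency grid)
but does NOT improve the true spectral resolution (ability to resolve close frequencies).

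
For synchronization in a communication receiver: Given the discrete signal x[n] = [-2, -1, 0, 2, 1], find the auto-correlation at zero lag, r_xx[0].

The auto-correlation at zero lag r_xx[0] equals the signal energy.
r_xx[0] = sum of x[n]^2 = (-2)^2 + (-1)^2 + 0^2 + 2^2 + 1^2
= 4 + 1 + 0 + 4 + 1 = 10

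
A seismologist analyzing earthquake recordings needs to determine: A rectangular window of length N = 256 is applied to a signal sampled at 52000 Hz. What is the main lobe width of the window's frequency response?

For a rectangular window of length N,
the main lobe width in frequency is 2*f_s/N.
= 2*52000/256 = 1625/4 Hz
This determines the minimum frequency separation for resolving two sinusoids.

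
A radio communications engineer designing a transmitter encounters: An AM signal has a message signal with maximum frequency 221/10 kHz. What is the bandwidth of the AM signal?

In AM (double-sideband), the bandwidth is twice the message frequency.
BW = 2 * f_m = 2 * 221/10 kHz = 221/5 kHz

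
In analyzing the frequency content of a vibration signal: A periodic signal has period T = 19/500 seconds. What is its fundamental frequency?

The fundamental frequency is the reciprocal of the period.
f = 1/T = 1/(19/500) = 500/19 Hz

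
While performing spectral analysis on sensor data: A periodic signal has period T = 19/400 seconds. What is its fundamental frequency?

The fundamental frequency is the reciprocal of the period.
f = 1/T = 1/(19/400) = 400/19 Hz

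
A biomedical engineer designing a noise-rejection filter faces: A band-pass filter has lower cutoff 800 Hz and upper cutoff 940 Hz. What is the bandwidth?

Bandwidth = f_high - f_low
= 940 Hz - 800 Hz = 140 Hz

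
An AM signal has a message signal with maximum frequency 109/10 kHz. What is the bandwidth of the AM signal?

In AM (double-sideband), the bandwidth is twice the message frequency.
BW = 2 * f_m = 2 * 109/10 kHz = 109/5 kHz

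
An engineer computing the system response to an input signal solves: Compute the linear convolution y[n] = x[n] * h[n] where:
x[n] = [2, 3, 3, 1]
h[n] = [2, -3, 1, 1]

y[n] = sum_k x[k]*h[n-k]. Output length = len(x) + len(h) - 1 = 4 + 4 - 1 = 7.
y[0] = 2*2 = 4
y[1] = 3*2 + 2*-3 = 0
y[2] = 3*2 + 3*-3 + 2*1 = -1
y[3] = 1*2 + 3*-3 + 3*1 + 2*1 = -2
y[4] = 1*-3 + 3*1 + 3*1 = 3
y[5] = 1*1 + 3*1 = 4
y[6] = 1*1 = 1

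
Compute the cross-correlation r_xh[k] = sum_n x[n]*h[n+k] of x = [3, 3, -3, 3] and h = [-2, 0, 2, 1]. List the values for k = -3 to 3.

Both sequences indexed from 0 and zero outside their support.
Lags with overlap: k = -3 to 3.
  r_xh[-3] = x[3]*h[0] = -6
  r_xh[-2] = x[2]*h[0] + x[3]*h[1] = 6
  r_xh[-1] = x[1]*h[0] + x[2]*h[1] + x[3]*h[2] = 0
  r_xh[0] = x[0]*h[0] + x[1]*h[1] + x[2]*h[2] + x[3]*h[3] = -9
  r_xh[1] = x[0]*h[1] + x[1]*h[2] + x[2]*h[3] = 3
  r_xh[2] = x[0]*h[2] + x[1]*h[3] = 9
  r_xh[3] = x[0]*h[3] = 3
r_xh = [-6, 6, 0, -9, 3, 9, 3] (for k = -3, ..., 3)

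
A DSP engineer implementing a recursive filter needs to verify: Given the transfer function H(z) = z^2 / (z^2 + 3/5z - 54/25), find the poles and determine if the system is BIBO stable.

Poles are roots of the denominator: z^2 + 3/5z - 54/25 = 0.
Quadratic formula: z = [-(3/5) +/- sqrt((3/5)^2 - 4*(-54/25))] / 2
Discriminant = 9/25 + 216/25 = 9; sqrt = 3.
z = (-3/5 +/- 3) / 2 => z = 6/5 or z = -9/5.
|p1| = 9/5, |p2| = 6/5.
For BIBO stability, all poles must lie inside the unit circle (|p| < 1).
System is UNSTABLE since at least one |p| >= 1.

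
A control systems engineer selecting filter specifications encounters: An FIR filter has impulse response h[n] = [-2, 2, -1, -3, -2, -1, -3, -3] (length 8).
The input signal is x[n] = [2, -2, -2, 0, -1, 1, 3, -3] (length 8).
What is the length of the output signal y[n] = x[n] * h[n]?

For linear convolution, the output length is:
len(y) = len(x) + len(h) - 1 = 8 + 8 - 1 = 15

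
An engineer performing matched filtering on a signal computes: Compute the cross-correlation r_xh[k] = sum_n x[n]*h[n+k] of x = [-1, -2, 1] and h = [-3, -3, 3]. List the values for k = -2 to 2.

Both sequences indexed from 0 and zero outside their support.
Lags with overlap: k = -2 to 2.
  r_xh[-2] = x[2]*h[0] = -3
  r_xh[-1] = x[1]*h[0] + x[2]*h[1] = 3
  r_xh[0] = x[0]*h[0] + x[1]*h[1] + x[2]*h[2] = 12
  r_xh[1] = x[0]*h[1] + x[1]*h[2] = -3
  r_xh[2] = x[0]*h[2] = -3
r_xh = [-3, 3, 12, -3, -3] (for k = -2, ..., 2)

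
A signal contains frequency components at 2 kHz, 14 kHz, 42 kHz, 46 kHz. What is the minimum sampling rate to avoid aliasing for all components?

The highest frequency component is f_max = 46 kHz.
Nyquist rate = 2 * f_max = 2 * 46 kHz = 92 kHz.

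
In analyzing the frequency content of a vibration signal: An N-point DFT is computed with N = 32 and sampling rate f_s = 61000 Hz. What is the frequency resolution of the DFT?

DFT frequency resolution = f_s / N
= 61000 / 32 = 7625/4 Hz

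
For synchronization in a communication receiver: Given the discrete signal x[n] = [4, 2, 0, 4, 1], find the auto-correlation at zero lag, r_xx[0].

The auto-correlation at zero lag r_xx[0] equals the signal energy.
r_xx[0] = sum of x[n]^2 = 4^2 + 2^2 + 0^2 + 4^2 + 1^2
= 16 + 4 + 0 + 16 + 1 = 37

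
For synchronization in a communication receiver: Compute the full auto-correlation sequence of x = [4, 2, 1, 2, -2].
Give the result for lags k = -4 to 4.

r_xx[k] = sum_m x[m]*x[m+k], indexed from 0, for k = -4 to 4:
  r_xx[-4] = x[4]*x[0] = -8
  r_xx[-3] = x[3]*x[0] + x[4]*x[1] = 4
  r_xx[-2] = x[2]*x[0] + x[3]*x[1] + x[4]*x[2] = 6
  r_xx[-1] = x[1]*x[0] + x[2]*x[1] + x[3]*x[2] + x[4]*x[3] = 8
  r_xx[0] = x[0]*x[0] + x[1]*x[1] + x[2]*x[2] + x[3]*x[3] + x[4]*x[4] = 29
  r_xx[1] = x[0]*x[1] + x[1]*x[2] + x[2]*x[3] + x[3]*x[4] = 8
  r_xx[2] = x[0]*x[2] + x[1]*x[3] + x[2]*x[4] = 6
  r_xx[3] = x[0]*x[3] + x[1]*x[4] = 4
  r_xx[4] = x[0]*x[4] = -8
r_xx = [-8, 4, 6, 8, 29, 8, 6, 4, -8]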